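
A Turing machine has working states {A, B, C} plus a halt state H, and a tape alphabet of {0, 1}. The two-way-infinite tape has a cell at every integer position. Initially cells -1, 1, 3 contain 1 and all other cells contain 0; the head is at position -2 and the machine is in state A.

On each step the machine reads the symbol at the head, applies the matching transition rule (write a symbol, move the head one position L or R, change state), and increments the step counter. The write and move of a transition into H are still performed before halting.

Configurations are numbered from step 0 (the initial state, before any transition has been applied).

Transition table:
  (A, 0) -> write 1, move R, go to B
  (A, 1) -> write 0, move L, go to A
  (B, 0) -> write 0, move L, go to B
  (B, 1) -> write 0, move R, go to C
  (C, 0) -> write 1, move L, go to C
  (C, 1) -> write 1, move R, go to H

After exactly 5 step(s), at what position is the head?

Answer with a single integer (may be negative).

Answer: -1

Derivation:
Step 1: in state A at pos -2, read 0 -> (A,0)->write 1,move R,goto B. Now: state=B, head=-1, tape[-3..4]=01101010 (head:   ^)
Step 2: in state B at pos -1, read 1 -> (B,1)->write 0,move R,goto C. Now: state=C, head=0, tape[-3..4]=01001010 (head:    ^)
Step 3: in state C at pos 0, read 0 -> (C,0)->write 1,move L,goto C. Now: state=C, head=-1, tape[-3..4]=01011010 (head:   ^)
Step 4: in state C at pos -1, read 0 -> (C,0)->write 1,move L,goto C. Now: state=C, head=-2, tape[-3..4]=01111010 (head:  ^)
Step 5: in state C at pos -2, read 1 -> (C,1)->write 1,move R,goto H. Now: state=H, head=-1, tape[-3..4]=01111010 (head:   ^)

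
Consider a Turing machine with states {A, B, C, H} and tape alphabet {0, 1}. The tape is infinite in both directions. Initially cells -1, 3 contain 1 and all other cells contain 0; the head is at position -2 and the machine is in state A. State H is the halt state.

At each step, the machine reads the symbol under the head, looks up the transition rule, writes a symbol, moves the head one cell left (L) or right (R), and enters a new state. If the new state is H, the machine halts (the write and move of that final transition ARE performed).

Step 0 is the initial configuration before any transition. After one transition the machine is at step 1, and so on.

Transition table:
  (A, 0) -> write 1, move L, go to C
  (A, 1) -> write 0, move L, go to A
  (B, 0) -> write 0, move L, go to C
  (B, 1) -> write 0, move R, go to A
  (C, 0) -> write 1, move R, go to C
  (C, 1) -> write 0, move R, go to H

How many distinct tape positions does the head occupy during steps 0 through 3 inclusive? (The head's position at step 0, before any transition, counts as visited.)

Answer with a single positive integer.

Step 1: in state A at pos -2, read 0 -> (A,0)->write 1,move L,goto C. Now: state=C, head=-3, tape[-4..4]=001100010 (head:  ^)
Step 2: in state C at pos -3, read 0 -> (C,0)->write 1,move R,goto C. Now: state=C, head=-2, tape[-4..4]=011100010 (head:   ^)
Step 3: in state C at pos -2, read 1 -> (C,1)->write 0,move R,goto H. Now: state=H, head=-1, tape[-4..4]=010100010 (head:    ^)
Head positions at steps 0..3: starting at -2, distinct positions visited = {-3, -2, -1} -> 3 position(s)

Answer: 3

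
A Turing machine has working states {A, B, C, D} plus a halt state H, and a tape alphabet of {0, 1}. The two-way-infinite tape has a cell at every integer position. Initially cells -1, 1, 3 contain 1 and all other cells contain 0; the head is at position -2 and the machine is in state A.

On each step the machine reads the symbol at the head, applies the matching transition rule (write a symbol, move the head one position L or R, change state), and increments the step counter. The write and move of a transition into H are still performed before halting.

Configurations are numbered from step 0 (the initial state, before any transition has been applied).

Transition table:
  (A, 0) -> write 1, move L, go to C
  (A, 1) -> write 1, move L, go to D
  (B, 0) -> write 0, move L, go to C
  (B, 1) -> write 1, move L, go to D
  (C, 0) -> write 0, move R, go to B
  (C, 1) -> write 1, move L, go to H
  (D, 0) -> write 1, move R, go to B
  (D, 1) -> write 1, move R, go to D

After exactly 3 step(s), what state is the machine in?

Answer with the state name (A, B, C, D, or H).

Step 1: in state A at pos -2, read 0 -> (A,0)->write 1,move L,goto C. Now: state=C, head=-3, tape[-4..4]=001101010 (head:  ^)
Step 2: in state C at pos -3, read 0 -> (C,0)->write 0,move R,goto B. Now: state=B, head=-2, tape[-4..4]=001101010 (head:   ^)
Step 3: in state B at pos -2, read 1 -> (B,1)->write 1,move L,goto D. Now: state=D, head=-3, tape[-4..4]=001101010 (head:  ^)

Answer: D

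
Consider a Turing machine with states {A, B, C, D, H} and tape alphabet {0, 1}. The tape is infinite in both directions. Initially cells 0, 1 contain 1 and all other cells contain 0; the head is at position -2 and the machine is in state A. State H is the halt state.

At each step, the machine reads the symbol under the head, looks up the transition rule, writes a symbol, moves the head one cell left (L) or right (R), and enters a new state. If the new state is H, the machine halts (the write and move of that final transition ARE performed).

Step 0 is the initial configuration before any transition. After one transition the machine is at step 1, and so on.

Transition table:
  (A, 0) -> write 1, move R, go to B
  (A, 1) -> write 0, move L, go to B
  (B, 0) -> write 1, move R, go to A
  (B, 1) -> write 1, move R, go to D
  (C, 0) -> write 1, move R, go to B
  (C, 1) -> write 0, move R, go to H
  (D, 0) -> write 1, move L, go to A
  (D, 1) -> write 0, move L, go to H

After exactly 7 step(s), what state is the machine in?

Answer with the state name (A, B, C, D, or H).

Answer: D

Derivation:
Step 1: in state A at pos -2, read 0 -> (A,0)->write 1,move R,goto B. Now: state=B, head=-1, tape[-3..2]=010110 (head:   ^)
Step 2: in state B at pos -1, read 0 -> (B,0)->write 1,move R,goto A. Now: state=A, head=0, tape[-3..2]=011110 (head:    ^)
Step 3: in state A at pos 0, read 1 -> (A,1)->write 0,move L,goto B. Now: state=B, head=-1, tape[-3..2]=011010 (head:   ^)
Step 4: in state B at pos -1, read 1 -> (B,1)->write 1,move R,goto D. Now: state=D, head=0, tape[-3..2]=011010 (head:    ^)
Step 5: in state D at pos 0, read 0 -> (D,0)->write 1,move L,goto A. Now: state=A, head=-1, tape[-3..2]=011110 (head:   ^)
Step 6: in state A at pos -1, read 1 -> (A,1)->write 0,move L,goto B. Now: state=B, head=-2, tape[-3..2]=010110 (head:  ^)
Step 7: in state B at pos -2, read 1 -> (B,1)->write 1,move R,goto D. Now: state=D, head=-1, tape[-3..2]=010110 (head:   ^)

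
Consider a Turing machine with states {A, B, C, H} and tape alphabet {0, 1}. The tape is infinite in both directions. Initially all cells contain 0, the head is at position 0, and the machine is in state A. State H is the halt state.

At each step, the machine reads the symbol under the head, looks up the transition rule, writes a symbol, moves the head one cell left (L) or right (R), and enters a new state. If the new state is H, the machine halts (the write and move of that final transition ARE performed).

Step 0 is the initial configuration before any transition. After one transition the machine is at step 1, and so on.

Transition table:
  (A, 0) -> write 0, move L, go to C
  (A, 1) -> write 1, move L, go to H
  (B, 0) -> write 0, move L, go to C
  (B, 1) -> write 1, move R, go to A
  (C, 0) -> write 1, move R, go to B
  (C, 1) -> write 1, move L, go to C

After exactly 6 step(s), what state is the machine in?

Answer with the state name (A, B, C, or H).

Answer: A

Derivation:
Step 1: in state A at pos 0, read 0 -> (A,0)->write 0,move L,goto C. Now: state=C, head=-1, tape[-2..1]=0000 (head:  ^)
Step 2: in state C at pos -1, read 0 -> (C,0)->write 1,move R,goto B. Now: state=B, head=0, tape[-2..1]=0100 (head:   ^)
Step 3: in state B at pos 0, read 0 -> (B,0)->write 0,move L,goto C. Now: state=C, head=-1, tape[-2..1]=0100 (head:  ^)
Step 4: in state C at pos -1, read 1 -> (C,1)->write 1,move L,goto C. Now: state=C, head=-2, tape[-3..1]=00100 (head:  ^)
Step 5: in state C at pos -2, read 0 -> (C,0)->write 1,move R,goto B. Now: state=B, head=-1, tape[-3..1]=01100 (head:   ^)
Step 6: in state B at pos -1, read 1 -> (B,1)->write 1,move R,goto A. Now: state=A, head=0, tape[-3..1]=01100 (head:    ^)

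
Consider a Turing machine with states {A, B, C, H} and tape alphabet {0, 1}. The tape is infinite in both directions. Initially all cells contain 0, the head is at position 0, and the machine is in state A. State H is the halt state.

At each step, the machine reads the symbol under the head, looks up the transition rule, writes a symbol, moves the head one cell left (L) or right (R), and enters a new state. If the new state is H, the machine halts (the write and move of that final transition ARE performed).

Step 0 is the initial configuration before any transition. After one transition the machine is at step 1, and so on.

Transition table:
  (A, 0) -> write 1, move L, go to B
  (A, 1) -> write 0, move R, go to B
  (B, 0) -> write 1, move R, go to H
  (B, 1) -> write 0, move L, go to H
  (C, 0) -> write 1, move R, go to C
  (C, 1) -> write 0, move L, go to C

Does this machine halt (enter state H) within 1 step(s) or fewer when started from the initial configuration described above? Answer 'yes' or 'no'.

Step 1: in state A at pos 0, read 0 -> (A,0)->write 1,move L,goto B. Now: state=B, head=-1, tape[-2..1]=0010 (head:  ^)
After 1 step(s): state = B (not H) -> not halted within 1 -> no

Answer: no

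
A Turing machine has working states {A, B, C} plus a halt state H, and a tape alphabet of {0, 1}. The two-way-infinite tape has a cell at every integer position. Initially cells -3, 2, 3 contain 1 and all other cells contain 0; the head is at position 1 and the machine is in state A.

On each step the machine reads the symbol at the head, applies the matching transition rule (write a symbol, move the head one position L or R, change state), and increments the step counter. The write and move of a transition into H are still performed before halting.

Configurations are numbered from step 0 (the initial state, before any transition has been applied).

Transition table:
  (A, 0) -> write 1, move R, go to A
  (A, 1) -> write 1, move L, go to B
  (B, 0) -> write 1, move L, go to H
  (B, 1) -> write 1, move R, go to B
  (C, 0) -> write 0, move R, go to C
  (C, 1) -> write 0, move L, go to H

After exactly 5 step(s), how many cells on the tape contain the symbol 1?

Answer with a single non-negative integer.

Step 1: in state A at pos 1, read 0 -> (A,0)->write 1,move R,goto A. Now: state=A, head=2, tape[-4..4]=010001110 (head:       ^)
Step 2: in state A at pos 2, read 1 -> (A,1)->write 1,move L,goto B. Now: state=B, head=1, tape[-4..4]=010001110 (head:      ^)
Step 3: in state B at pos 1, read 1 -> (B,1)->write 1,move R,goto B. Now: state=B, head=2, tape[-4..4]=010001110 (head:       ^)
Step 4: in state B at pos 2, read 1 -> (B,1)->write 1,move R,goto B. Now: state=B, head=3, tape[-4..4]=010001110 (head:        ^)
Step 5: in state B at pos 3, read 1 -> (B,1)->write 1,move R,goto B. Now: state=B, head=4, tape[-4..5]=0100011100 (head:         ^)
Cells containing 1 after step 5: {-3, 1, 2, 3} -> 4 cell(s)

Answer: 4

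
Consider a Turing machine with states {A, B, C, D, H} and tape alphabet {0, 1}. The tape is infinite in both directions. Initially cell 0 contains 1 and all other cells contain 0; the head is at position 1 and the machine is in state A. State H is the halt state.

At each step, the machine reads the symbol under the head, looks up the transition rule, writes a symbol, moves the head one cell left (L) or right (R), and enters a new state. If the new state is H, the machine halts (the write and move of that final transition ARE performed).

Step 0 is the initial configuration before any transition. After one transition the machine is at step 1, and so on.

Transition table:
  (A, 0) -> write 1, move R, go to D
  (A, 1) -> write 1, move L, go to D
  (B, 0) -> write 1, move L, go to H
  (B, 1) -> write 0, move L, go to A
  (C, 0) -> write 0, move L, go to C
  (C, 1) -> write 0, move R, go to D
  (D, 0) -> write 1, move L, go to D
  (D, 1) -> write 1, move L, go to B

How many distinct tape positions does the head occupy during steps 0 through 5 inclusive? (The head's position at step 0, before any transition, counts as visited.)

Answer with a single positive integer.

Step 1: in state A at pos 1, read 0 -> (A,0)->write 1,move R,goto D. Now: state=D, head=2, tape[-1..3]=01100 (head:    ^)
Step 2: in state D at pos 2, read 0 -> (D,0)->write 1,move L,goto D. Now: state=D, head=1, tape[-1..3]=01110 (head:   ^)
Step 3: in state D at pos 1, read 1 -> (D,1)->write 1,move L,goto B. Now: state=B, head=0, tape[-1..3]=01110 (head:  ^)
Step 4: in state B at pos 0, read 1 -> (B,1)->write 0,move L,goto A. Now: state=A, head=-1, tape[-2..3]=000110 (head:  ^)
Step 5: in state A at pos -1, read 0 -> (A,0)->write 1,move R,goto D. Now: state=D, head=0, tape[-2..3]=010110 (head:   ^)
Head positions at steps 0..5: starting at 1, distinct positions visited = {-1, 0, 1, 2} -> 4 position(s)

Answer: 4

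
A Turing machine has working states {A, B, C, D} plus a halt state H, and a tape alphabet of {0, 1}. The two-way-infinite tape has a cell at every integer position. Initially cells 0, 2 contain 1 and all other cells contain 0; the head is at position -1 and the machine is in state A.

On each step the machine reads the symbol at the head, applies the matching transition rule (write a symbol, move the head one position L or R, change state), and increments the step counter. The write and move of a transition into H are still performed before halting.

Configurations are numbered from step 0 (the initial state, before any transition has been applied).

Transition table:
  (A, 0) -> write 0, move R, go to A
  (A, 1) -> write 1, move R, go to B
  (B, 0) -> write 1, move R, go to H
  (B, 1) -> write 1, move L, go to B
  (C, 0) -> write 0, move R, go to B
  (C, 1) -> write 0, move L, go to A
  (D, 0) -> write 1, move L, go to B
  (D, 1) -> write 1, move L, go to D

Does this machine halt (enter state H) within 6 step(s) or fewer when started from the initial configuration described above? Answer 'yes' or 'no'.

Answer: yes

Derivation:
Step 1: in state A at pos -1, read 0 -> (A,0)->write 0,move R,goto A. Now: state=A, head=0, tape[-2..3]=001010 (head:   ^)
Step 2: in state A at pos 0, read 1 -> (A,1)->write 1,move R,goto B. Now: state=B, head=1, tape[-2..3]=001010 (head:    ^)
Step 3: in state B at pos 1, read 0 -> (B,0)->write 1,move R,goto H. Now: state=H, head=2, tape[-2..3]=001110 (head:     ^)
State H reached at step 3; 3 <= 6 -> yes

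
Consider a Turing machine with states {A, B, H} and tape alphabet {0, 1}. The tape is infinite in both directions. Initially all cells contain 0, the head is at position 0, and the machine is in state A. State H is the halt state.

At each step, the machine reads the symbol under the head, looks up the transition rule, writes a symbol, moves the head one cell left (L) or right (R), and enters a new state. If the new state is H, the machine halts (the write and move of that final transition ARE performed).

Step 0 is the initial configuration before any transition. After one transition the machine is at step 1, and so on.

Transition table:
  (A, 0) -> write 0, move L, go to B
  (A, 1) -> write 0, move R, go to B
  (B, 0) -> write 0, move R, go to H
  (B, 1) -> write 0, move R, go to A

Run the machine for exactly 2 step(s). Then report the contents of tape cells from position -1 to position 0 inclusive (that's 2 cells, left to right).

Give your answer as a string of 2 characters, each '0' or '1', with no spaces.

Answer: 00

Derivation:
Step 1: in state A at pos 0, read 0 -> (A,0)->write 0,move L,goto B. Now: state=B, head=-1, tape[-2..1]=0000 (head:  ^)
Step 2: in state B at pos -1, read 0 -> (B,0)->write 0,move R,goto H. Now: state=H, head=0, tape[-2..1]=0000 (head:   ^)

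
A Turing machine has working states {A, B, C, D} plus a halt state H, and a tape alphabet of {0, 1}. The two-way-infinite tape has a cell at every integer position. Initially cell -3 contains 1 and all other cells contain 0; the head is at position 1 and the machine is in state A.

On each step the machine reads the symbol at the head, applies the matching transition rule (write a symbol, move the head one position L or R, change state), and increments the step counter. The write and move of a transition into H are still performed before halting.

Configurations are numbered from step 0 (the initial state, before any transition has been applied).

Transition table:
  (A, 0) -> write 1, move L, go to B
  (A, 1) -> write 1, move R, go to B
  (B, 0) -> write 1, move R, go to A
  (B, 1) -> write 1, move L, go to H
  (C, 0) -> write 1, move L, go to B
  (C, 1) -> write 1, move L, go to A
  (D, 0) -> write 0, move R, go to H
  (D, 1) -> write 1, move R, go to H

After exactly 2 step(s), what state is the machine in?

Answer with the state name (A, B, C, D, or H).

Answer: A

Derivation:
Step 1: in state A at pos 1, read 0 -> (A,0)->write 1,move L,goto B. Now: state=B, head=0, tape[-4..2]=0100010 (head:     ^)
Step 2: in state B at pos 0, read 0 -> (B,0)->write 1,move R,goto A. Now: state=A, head=1, tape[-4..2]=0100110 (head:      ^)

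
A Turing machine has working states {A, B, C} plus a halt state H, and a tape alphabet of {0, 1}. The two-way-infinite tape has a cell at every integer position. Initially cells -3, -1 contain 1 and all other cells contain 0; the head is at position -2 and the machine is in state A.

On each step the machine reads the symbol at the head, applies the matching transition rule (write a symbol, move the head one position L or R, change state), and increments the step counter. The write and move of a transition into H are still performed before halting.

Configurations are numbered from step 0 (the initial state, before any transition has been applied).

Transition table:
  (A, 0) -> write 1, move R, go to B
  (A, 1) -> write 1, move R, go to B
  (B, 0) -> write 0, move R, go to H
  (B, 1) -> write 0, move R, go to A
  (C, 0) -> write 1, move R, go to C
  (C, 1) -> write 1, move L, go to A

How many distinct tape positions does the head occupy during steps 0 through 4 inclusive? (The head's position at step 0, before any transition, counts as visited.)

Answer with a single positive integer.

Step 1: in state A at pos -2, read 0 -> (A,0)->write 1,move R,goto B. Now: state=B, head=-1, tape[-4..0]=01110 (head:    ^)
Step 2: in state B at pos -1, read 1 -> (B,1)->write 0,move R,goto A. Now: state=A, head=0, tape[-4..1]=011000 (head:     ^)
Step 3: in state A at pos 0, read 0 -> (A,0)->write 1,move R,goto B. Now: state=B, head=1, tape[-4..2]=0110100 (head:      ^)
Step 4: in state B at pos 1, read 0 -> (B,0)->write 0,move R,goto H. Now: state=H, head=2, tape[-4..3]=01101000 (head:       ^)
Head positions at steps 0..4: starting at -2, distinct positions visited = {-2, -1, 0, 1, 2} -> 5 position(s)

Answer: 5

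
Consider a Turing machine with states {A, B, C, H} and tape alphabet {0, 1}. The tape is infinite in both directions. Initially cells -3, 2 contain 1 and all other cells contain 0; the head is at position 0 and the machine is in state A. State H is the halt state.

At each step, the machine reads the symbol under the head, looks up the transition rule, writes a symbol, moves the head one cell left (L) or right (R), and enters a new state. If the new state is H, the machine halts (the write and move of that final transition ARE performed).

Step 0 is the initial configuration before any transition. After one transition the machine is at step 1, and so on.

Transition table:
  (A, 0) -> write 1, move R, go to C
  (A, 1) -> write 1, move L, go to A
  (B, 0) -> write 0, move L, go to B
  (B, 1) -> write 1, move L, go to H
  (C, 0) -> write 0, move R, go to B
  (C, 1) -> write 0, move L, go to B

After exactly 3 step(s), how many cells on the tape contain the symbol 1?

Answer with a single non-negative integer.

Step 1: in state A at pos 0, read 0 -> (A,0)->write 1,move R,goto C. Now: state=C, head=1, tape[-4..3]=01001010 (head:      ^)
Step 2: in state C at pos 1, read 0 -> (C,0)->write 0,move R,goto B. Now: state=B, head=2, tape[-4..3]=01001010 (head:       ^)
Step 3: in state B at pos 2, read 1 -> (B,1)->write 1,move L,goto H. Now: state=H, head=1, tape[-4..3]=01001010 (head:      ^)
Cells containing 1 after step 3: {-3, 0, 2} -> 3 cell(s)

Answer: 3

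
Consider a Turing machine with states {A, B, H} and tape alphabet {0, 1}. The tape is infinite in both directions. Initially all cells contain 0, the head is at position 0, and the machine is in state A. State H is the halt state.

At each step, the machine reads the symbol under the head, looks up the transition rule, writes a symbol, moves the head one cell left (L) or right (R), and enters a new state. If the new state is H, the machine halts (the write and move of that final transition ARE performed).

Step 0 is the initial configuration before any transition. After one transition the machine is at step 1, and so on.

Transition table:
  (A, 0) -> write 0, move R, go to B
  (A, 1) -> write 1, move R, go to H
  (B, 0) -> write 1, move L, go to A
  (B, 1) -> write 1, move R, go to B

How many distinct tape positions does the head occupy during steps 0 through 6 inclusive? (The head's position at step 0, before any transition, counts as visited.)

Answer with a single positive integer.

Step 1: in state A at pos 0, read 0 -> (A,0)->write 0,move R,goto B. Now: state=B, head=1, tape[-1..2]=0000 (head:   ^)
Step 2: in state B at pos 1, read 0 -> (B,0)->write 1,move L,goto A. Now: state=A, head=0, tape[-1..2]=0010 (head:  ^)
Step 3: in state A at pos 0, read 0 -> (A,0)->write 0,move R,goto B. Now: state=B, head=1, tape[-1..2]=0010 (head:   ^)
Step 4: in state B at pos 1, read 1 -> (B,1)->write 1,move R,goto B. Now: state=B, head=2, tape[-1..3]=00100 (head:    ^)
Step 5: in state B at pos 2, read 0 -> (B,0)->write 1,move L,goto A. Now: state=A, head=1, tape[-1..3]=00110 (head:   ^)
Step 6: in state A at pos 1, read 1 -> (A,1)->write 1,move R,goto H. Now: state=H, head=2, tape[-1..3]=00110 (head:    ^)
Head positions at steps 0..6: starting at 0, distinct positions visited = {0, 1, 2} -> 3 position(s)

Answer: 3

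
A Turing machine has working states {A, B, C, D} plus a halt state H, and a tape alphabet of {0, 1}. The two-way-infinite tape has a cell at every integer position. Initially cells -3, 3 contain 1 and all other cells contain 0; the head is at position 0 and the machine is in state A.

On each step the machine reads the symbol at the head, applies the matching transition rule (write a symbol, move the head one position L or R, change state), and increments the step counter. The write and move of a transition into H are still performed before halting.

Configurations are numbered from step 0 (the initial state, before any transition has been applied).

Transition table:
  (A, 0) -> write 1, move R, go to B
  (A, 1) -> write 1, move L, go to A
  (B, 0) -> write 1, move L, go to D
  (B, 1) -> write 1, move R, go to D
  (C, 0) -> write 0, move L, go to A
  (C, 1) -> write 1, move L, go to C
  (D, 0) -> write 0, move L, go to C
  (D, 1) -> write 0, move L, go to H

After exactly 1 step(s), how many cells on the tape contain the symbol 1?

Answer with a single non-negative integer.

Answer: 3

Derivation:
Step 1: in state A at pos 0, read 0 -> (A,0)->write 1,move R,goto B. Now: state=B, head=1, tape[-4..4]=010010010 (head:      ^)
Cells containing 1 after step 1: {-3, 0, 3} -> 3 cell(s)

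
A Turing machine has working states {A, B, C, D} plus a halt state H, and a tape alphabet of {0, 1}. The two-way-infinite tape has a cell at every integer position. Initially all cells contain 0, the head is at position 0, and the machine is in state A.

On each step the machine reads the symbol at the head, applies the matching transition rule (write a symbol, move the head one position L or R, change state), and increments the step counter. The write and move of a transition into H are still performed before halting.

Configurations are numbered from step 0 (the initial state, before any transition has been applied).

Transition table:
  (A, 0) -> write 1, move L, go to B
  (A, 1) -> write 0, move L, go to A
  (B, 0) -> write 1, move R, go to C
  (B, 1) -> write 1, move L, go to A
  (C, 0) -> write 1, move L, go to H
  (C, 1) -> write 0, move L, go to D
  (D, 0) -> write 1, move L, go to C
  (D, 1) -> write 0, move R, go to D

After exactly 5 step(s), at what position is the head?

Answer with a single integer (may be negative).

Answer: -1

Derivation:
Step 1: in state A at pos 0, read 0 -> (A,0)->write 1,move L,goto B. Now: state=B, head=-1, tape[-2..1]=0010 (head:  ^)
Step 2: in state B at pos -1, read 0 -> (B,0)->write 1,move R,goto C. Now: state=C, head=0, tape[-2..1]=0110 (head:   ^)
Step 3: in state C at pos 0, read 1 -> (C,1)->write 0,move L,goto D. Now: state=D, head=-1, tape[-2..1]=0100 (head:  ^)
Step 4: in state D at pos -1, read 1 -> (D,1)->write 0,move R,goto D. Now: state=D, head=0, tape[-2..1]=0000 (head:   ^)
Step 5: in state D at pos 0, read 0 -> (D,0)->write 1,move L,goto C. Now: state=C, head=-1, tape[-2..1]=0010 (head:  ^)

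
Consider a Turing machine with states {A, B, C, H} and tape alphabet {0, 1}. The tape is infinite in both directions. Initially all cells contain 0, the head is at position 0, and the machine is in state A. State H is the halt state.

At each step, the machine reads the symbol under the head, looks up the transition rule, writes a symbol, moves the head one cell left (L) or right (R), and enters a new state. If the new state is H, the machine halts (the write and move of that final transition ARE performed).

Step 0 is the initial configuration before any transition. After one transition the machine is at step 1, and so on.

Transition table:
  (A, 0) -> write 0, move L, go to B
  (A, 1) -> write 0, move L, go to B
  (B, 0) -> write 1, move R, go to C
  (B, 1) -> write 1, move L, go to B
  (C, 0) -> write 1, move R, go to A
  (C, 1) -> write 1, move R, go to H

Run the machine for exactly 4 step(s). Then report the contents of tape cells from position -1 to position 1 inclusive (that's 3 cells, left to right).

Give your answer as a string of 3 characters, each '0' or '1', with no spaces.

Step 1: in state A at pos 0, read 0 -> (A,0)->write 0,move L,goto B. Now: state=B, head=-1, tape[-2..1]=0000 (head:  ^)
Step 2: in state B at pos -1, read 0 -> (B,0)->write 1,move R,goto C. Now: state=C, head=0, tape[-2..1]=0100 (head:   ^)
Step 3: in state C at pos 0, read 0 -> (C,0)->write 1,move R,goto A. Now: state=A, head=1, tape[-2..2]=01100 (head:    ^)
Step 4: in state A at pos 1, read 0 -> (A,0)->write 0,move L,goto B. Now: state=B, head=0, tape[-2..2]=01100 (head:   ^)

Answer: 110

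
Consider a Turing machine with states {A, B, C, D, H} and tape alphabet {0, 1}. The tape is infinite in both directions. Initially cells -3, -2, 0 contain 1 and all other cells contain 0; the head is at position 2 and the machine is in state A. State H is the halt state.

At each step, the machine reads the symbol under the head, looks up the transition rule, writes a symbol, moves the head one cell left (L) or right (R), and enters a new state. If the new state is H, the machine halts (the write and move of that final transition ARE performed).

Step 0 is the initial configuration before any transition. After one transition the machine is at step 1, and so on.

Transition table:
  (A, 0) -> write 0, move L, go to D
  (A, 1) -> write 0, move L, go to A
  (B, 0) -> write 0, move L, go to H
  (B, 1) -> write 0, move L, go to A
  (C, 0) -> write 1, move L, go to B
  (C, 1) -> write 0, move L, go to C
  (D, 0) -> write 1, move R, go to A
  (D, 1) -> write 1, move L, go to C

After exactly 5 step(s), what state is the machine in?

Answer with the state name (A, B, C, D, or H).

Answer: C

Derivation:
Step 1: in state A at pos 2, read 0 -> (A,0)->write 0,move L,goto D. Now: state=D, head=1, tape[-4..3]=01101000 (head:      ^)
Step 2: in state D at pos 1, read 0 -> (D,0)->write 1,move R,goto A. Now: state=A, head=2, tape[-4..3]=01101100 (head:       ^)
Step 3: in state A at pos 2, read 0 -> (A,0)->write 0,move L,goto D. Now: state=D, head=1, tape[-4..3]=01101100 (head:      ^)
Step 4: in state D at pos 1, read 1 -> (D,1)->write 1,move L,goto C. Now: state=C, head=0, tape[-4..3]=01101100 (head:     ^)
Step 5: in state C at pos 0, read 1 -> (C,1)->write 0,move L,goto C. Now: state=C, head=-1, tape[-4..3]=01100100 (head:    ^)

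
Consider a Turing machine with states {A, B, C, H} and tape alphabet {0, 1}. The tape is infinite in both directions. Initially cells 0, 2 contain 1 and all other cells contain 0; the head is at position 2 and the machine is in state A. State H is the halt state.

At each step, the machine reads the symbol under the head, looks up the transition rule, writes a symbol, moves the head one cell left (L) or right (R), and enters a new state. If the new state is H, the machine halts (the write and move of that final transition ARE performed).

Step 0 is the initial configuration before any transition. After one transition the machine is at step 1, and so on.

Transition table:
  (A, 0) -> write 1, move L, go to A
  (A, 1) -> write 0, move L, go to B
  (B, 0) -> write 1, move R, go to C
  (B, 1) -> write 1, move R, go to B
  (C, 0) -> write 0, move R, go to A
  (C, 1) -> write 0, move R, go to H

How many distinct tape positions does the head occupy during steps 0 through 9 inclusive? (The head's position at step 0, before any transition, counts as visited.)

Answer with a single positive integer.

Step 1: in state A at pos 2, read 1 -> (A,1)->write 0,move L,goto B. Now: state=B, head=1, tape[-1..3]=01000 (head:   ^)
Step 2: in state B at pos 1, read 0 -> (B,0)->write 1,move R,goto C. Now: state=C, head=2, tape[-1..3]=01100 (head:    ^)
Step 3: in state C at pos 2, read 0 -> (C,0)->write 0,move R,goto A. Now: state=A, head=3, tape[-1..4]=011000 (head:     ^)
Step 4: in state A at pos 3, read 0 -> (A,0)->write 1,move L,goto A. Now: state=A, head=2, tape[-1..4]=011010 (head:    ^)
Step 5: in state A at pos 2, read 0 -> (A,0)->write 1,move L,goto A. Now: state=A, head=1, tape[-1..4]=011110 (head:   ^)
Step 6: in state A at pos 1, read 1 -> (A,1)->write 0,move L,goto B. Now: state=B, head=0, tape[-1..4]=010110 (head:  ^)
Step 7: in state B at pos 0, read 1 -> (B,1)->write 1,move R,goto B. Now: state=B, head=1, tape[-1..4]=010110 (head:   ^)
Step 8: in state B at pos 1, read 0 -> (B,0)->write 1,move R,goto C. Now: state=C, head=2, tape[-1..4]=011110 (head:    ^)
Step 9: in state C at pos 2, read 1 -> (C,1)->write 0,move R,goto H. Now: state=H, head=3, tape[-1..4]=011010 (head:     ^)
Head positions at steps 0..9: starting at 2, distinct positions visited = {0, 1, 2, 3} -> 4 position(s)

Answer: 4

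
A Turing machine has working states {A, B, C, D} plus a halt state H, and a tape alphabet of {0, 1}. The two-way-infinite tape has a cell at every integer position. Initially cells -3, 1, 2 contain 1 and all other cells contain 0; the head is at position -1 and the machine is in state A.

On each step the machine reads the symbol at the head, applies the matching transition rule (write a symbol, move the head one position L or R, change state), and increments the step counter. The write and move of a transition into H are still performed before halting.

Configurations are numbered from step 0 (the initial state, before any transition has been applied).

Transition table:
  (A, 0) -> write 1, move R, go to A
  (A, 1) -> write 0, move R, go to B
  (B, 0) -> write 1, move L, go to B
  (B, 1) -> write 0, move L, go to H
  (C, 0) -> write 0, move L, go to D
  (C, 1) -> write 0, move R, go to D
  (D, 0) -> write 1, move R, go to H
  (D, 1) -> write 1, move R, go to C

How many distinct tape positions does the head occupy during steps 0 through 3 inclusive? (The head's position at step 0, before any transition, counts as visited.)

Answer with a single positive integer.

Step 1: in state A at pos -1, read 0 -> (A,0)->write 1,move R,goto A. Now: state=A, head=0, tape[-4..3]=01010110 (head:     ^)
Step 2: in state A at pos 0, read 0 -> (A,0)->write 1,move R,goto A. Now: state=A, head=1, tape[-4..3]=01011110 (head:      ^)
Step 3: in state A at pos 1, read 1 -> (A,1)->write 0,move R,goto B. Now: state=B, head=2, tape[-4..3]=01011010 (head:       ^)
Head positions at steps 0..3: starting at -1, distinct positions visited = {-1, 0, 1, 2} -> 4 position(s)

Answer: 4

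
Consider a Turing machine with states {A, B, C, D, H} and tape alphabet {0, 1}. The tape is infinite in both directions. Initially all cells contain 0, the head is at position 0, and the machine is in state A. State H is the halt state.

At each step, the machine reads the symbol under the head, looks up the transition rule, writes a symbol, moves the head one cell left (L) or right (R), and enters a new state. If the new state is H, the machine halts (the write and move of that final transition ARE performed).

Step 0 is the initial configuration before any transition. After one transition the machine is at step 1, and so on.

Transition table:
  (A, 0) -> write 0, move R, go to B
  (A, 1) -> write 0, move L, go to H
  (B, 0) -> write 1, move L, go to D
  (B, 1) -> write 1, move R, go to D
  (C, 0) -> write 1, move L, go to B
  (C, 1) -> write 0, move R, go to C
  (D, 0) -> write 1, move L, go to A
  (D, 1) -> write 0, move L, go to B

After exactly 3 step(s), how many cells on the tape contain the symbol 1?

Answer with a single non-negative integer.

Answer: 2

Derivation:
Step 1: in state A at pos 0, read 0 -> (A,0)->write 0,move R,goto B. Now: state=B, head=1, tape[-1..2]=0000 (head:   ^)
Step 2: in state B at pos 1, read 0 -> (B,0)->write 1,move L,goto D. Now: state=D, head=0, tape[-1..2]=0010 (head:  ^)
Step 3: in state D at pos 0, read 0 -> (D,0)->write 1,move L,goto A. Now: state=A, head=-1, tape[-2..2]=00110 (head:  ^)
Cells containing 1 after step 3: {0, 1} -> 2 cell(s)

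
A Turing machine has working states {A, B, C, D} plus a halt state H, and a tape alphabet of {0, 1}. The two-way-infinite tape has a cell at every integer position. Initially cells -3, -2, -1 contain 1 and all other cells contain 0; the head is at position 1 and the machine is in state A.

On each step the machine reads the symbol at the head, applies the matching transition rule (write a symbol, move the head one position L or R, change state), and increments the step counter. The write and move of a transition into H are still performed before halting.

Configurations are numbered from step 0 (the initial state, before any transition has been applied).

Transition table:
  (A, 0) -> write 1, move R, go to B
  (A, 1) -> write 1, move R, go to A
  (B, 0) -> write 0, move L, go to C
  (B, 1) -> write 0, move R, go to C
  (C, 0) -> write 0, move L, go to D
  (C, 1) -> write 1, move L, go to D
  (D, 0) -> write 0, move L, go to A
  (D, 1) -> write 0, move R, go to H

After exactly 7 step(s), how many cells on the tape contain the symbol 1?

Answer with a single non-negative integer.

Answer: 4

Derivation:
Step 1: in state A at pos 1, read 0 -> (A,0)->write 1,move R,goto B. Now: state=B, head=2, tape[-4..3]=01110100 (head:       ^)
Step 2: in state B at pos 2, read 0 -> (B,0)->write 0,move L,goto C. Now: state=C, head=1, tape[-4..3]=01110100 (head:      ^)
Step 3: in state C at pos 1, read 1 -> (C,1)->write 1,move L,goto D. Now: state=D, head=0, tape[-4..3]=01110100 (head:     ^)
Step 4: in state D at pos 0, read 0 -> (D,0)->write 0,move L,goto A. Now: state=A, head=-1, tape[-4..3]=01110100 (head:    ^)
Step 5: in state A at pos -1, read 1 -> (A,1)->write 1,move R,goto A. Now: state=A, head=0, tape[-4..3]=01110100 (head:     ^)
Step 6: in state A at pos 0, read 0 -> (A,0)->write 1,move R,goto B. Now: state=B, head=1, tape[-4..3]=01111100 (head:      ^)
Step 7: in state B at pos 1, read 1 -> (B,1)->write 0,move R,goto C. Now: state=C, head=2, tape[-4..3]=01111000 (head:       ^)
Cells containing 1 after step 7: {-3, -2, -1, 0} -> 4 cell(s)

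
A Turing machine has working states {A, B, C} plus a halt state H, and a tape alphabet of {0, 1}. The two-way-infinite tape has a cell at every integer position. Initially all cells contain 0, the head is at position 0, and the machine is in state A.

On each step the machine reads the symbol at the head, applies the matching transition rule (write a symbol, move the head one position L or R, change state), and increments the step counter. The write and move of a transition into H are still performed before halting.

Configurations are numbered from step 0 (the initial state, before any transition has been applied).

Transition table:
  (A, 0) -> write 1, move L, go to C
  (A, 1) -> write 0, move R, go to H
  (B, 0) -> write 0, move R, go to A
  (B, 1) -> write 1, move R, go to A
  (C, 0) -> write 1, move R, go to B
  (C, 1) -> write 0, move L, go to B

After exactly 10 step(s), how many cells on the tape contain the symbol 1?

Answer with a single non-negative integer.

Answer: 3

Derivation:
Step 1: in state A at pos 0, read 0 -> (A,0)->write 1,move L,goto C. Now: state=C, head=-1, tape[-2..1]=0010 (head:  ^)
Step 2: in state C at pos -1, read 0 -> (C,0)->write 1,move R,goto B. Now: state=B, head=0, tape[-2..1]=0110 (head:   ^)
Step 3: in state B at pos 0, read 1 -> (B,1)->write 1,move R,goto A. Now: state=A, head=1, tape[-2..2]=01100 (head:    ^)
Step 4: in state A at pos 1, read 0 -> (A,0)->write 1,move L,goto C. Now: state=C, head=0, tape[-2..2]=01110 (head:   ^)
Step 5: in state C at pos 0, read 1 -> (C,1)->write 0,move L,goto B. Now: state=B, head=-1, tape[-2..2]=01010 (head:  ^)
Step 6: in state B at pos -1, read 1 -> (B,1)->write 1,move R,goto A. Now: state=A, head=0, tape[-2..2]=01010 (head:   ^)
Step 7: in state A at pos 0, read 0 -> (A,0)->write 1,move L,goto C. Now: state=C, head=-1, tape[-2..2]=01110 (head:  ^)
Step 8: in state C at pos -1, read 1 -> (C,1)->write 0,move L,goto B. Now: state=B, head=-2, tape[-3..2]=000110 (head:  ^)
Step 9: in state B at pos -2, read 0 -> (B,0)->write 0,move R,goto A. Now: state=A, head=-1, tape[-3..2]=000110 (head:   ^)
Step 10: in state A at pos -1, read 0 -> (A,0)->write 1,move L,goto C. Now: state=C, head=-2, tape[-3..2]=001110 (head:  ^)
Cells containing 1 after step 10: {-1, 0, 1} -> 3 cell(s)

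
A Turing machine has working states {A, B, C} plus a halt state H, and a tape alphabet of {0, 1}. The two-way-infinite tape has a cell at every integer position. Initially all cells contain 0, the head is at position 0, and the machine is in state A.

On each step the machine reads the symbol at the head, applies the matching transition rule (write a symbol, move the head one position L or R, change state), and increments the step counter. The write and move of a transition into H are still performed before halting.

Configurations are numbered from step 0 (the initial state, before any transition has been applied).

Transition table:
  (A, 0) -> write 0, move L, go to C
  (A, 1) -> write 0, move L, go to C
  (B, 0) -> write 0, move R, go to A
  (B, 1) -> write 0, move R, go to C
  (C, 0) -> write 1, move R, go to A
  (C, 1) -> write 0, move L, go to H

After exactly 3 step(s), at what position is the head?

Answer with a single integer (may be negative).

Answer: -1

Derivation:
Step 1: in state A at pos 0, read 0 -> (A,0)->write 0,move L,goto C. Now: state=C, head=-1, tape[-2..1]=0000 (head:  ^)
Step 2: in state C at pos -1, read 0 -> (C,0)->write 1,move R,goto A. Now: state=A, head=0, tape[-2..1]=0100 (head:   ^)
Step 3: in state A at pos 0, read 0 -> (A,0)->write 0,move L,goto C. Now: state=C, head=-1, tape[-2..1]=0100 (head:  ^)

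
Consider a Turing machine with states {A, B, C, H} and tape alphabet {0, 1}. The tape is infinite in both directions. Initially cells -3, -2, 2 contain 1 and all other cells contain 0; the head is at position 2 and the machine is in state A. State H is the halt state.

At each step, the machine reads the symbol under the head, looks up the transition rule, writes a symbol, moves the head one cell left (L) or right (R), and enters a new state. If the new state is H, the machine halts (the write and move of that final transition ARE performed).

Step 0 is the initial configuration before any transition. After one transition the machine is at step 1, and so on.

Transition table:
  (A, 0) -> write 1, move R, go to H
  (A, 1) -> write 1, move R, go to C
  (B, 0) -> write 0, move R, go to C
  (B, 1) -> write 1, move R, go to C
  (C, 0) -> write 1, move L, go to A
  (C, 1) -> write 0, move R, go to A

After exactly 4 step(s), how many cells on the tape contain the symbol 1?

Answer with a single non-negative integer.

Step 1: in state A at pos 2, read 1 -> (A,1)->write 1,move R,goto C. Now: state=C, head=3, tape[-4..4]=011000100 (head:        ^)
Step 2: in state C at pos 3, read 0 -> (C,0)->write 1,move L,goto A. Now: state=A, head=2, tape[-4..4]=011000110 (head:       ^)
Step 3: in state A at pos 2, read 1 -> (A,1)->write 1,move R,goto C. Now: state=C, head=3, tape[-4..4]=011000110 (head:        ^)
Step 4: in state C at pos 3, read 1 -> (C,1)->write 0,move R,goto A. Now: state=A, head=4, tape[-4..5]=0110001000 (head:         ^)
Cells containing 1 after step 4: {-3, -2, 2} -> 3 cell(s)

Answer: 3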